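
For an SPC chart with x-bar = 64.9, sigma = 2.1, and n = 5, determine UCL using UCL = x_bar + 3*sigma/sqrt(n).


UCL = 64.9 + 3 * 2.1 / sqrt(5)

67.72


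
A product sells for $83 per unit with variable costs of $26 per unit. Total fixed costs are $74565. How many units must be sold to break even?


Formula: BEQ = Fixed Costs / (Price - Variable Cost)
Contribution margin = $83 - $26 = $57/unit
BEQ = ceil($74565 / $57/unit) = ceil(1308.16) = 1309 units

1309 units


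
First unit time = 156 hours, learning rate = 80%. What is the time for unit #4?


Formula: T_n = T_1 * (learning_rate)^(log2(n)) where learning_rate = rate/100
Doublings = log2(4) = 2
T_n = 156 * 0.8^2
T_n = 156 * 0.64 = 99.8 hours

99.8 hours


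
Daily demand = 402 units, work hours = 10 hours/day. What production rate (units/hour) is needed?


Formula: Production Rate = Daily Demand / Available Hours
Rate = 402 units/day / 10 hours/day
Rate = 40.2 units/hour

40.2 units/hour


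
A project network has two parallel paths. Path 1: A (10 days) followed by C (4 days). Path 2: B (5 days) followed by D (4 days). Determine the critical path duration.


Path 1 = 10 + 4 = 14 days
Path 2 = 5 + 4 = 9 days
Duration = max(14, 9) = 14 days

14 days


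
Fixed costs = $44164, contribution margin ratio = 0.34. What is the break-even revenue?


Formula: BER = Fixed Costs / Contribution Margin Ratio
BER = $44164 / 0.34
BER = $129894.12 (to the nearest cent)

$129894.12


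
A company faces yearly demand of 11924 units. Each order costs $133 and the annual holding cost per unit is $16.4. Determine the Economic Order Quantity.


Formula: EOQ = sqrt(2 * D * S / H)
Numerator: 2 * 11924 * 133 = 3171784
2DS/H = 3171784 / 16.4 = 193401.5
EOQ = sqrt(193401.5) = 439.8 units

439.8 units


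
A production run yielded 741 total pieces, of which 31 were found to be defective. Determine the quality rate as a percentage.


Formula: Quality Rate = Good Pieces / Total Pieces * 100
Good pieces = 741 - 31 = 710
QR = 710 / 741 * 100 = 95.8%

95.8%


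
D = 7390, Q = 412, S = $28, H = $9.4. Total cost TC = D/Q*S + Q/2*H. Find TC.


TC = 7390/412 * 28 + 412/2 * 9.4

$2438.63


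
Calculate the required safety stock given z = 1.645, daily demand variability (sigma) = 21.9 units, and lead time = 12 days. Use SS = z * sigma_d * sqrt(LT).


Formula: SS = z * sigma_d * sqrt(LT)
sqrt(LT) = sqrt(12) = 3.4641
SS = 1.645 * 21.9 * 3.4641
SS = 124.8 units

124.8 units


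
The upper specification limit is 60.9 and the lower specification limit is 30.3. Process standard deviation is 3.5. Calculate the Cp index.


Cp = (60.9 - 30.3) / (6 * 3.5)

1.46


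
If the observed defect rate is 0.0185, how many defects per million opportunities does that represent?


DPMO = defect_rate * 1000000 = 0.0185 * 1000000

18500


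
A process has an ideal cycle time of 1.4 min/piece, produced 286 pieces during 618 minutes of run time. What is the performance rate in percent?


Formula: Performance = (Ideal CT * Total Count) / Run Time * 100
Ideal output time = 1.4 * 286 = 400.4 min
Performance = 400.4 / 618 * 100 = 64.8%

64.8%


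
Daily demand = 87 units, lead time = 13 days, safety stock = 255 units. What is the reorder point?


Formula: ROP = (Daily Demand * Lead Time) + Safety Stock
Demand during lead time = 87 * 13 = 1131 units
ROP = 1131 + 255 = 1386 units

1386 units


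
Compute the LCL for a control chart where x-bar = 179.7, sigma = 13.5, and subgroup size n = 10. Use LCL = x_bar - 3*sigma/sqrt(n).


LCL = 179.7 - 3 * 13.5 / sqrt(10)

166.89


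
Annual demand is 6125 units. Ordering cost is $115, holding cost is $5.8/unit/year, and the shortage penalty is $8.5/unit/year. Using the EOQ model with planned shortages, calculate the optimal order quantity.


Formula: EOQ* = sqrt(2DS/H) * sqrt((H+P)/P)
Base EOQ = sqrt(2*6125*115/5.8) = 492.84 units
Correction = sqrt((5.8+8.5)/8.5) = 1.29706
EOQ* = 492.84 * 1.29706 = 639.2 units

639.2 units


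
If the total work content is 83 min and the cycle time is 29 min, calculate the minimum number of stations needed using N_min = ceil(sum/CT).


Formula: N_min = ceil(Sum of Task Times / Cycle Time)
N_min = ceil(83 min / 29 min) = ceil(2.8621)
N_min = 3 stations

3


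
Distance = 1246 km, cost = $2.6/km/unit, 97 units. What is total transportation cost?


TC = dist * cost * units = 1246 * 2.6 * 97 = $314241.20

$314241.20


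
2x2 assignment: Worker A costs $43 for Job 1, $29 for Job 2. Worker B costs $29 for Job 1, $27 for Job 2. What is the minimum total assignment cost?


Option 1: A->1 + B->2 = $43 + $27 = $70
Option 2: A->2 + B->1 = $29 + $29 = $58
Min cost = min($70, $58) = $58

$58


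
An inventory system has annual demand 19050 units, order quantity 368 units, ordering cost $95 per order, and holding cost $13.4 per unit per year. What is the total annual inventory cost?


TC = 19050/368 * 95 + 368/2 * 13.4

$7383.40


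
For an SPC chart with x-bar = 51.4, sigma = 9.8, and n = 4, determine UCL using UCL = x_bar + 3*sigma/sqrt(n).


UCL = 51.4 + 3 * 9.8 / sqrt(4)

66.1


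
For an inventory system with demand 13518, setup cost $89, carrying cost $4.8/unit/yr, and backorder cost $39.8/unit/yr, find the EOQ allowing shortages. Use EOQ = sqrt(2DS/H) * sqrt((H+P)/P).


Formula: EOQ* = sqrt(2DS/H) * sqrt((H+P)/P)
Base EOQ = sqrt(2*13518*89/4.8) = 708.02 units
Correction = sqrt((4.8+39.8)/39.8) = 1.05859
EOQ* = 708.02 * 1.05859 = 749.5 units

749.5 units


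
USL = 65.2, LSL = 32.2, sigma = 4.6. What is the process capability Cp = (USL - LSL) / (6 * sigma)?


Cp = (65.2 - 32.2) / (6 * 4.6)

1.2


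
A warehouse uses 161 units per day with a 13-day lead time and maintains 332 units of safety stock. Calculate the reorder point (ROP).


Formula: ROP = (Daily Demand * Lead Time) + Safety Stock
Demand during lead time = 161 * 13 = 2093 units
ROP = 2093 + 332 = 2425 units

2425 units


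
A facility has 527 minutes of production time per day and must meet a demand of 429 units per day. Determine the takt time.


Formula: Takt Time = Available Production Time / Customer Demand
Takt = 527 min/day / 429 units/day
Takt = 1.23 min/unit

1.23 min/unit


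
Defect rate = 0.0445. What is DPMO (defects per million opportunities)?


DPMO = defect_rate * 1000000 = 0.0445 * 1000000

44500


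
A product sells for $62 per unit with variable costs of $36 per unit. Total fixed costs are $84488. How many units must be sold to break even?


Formula: BEQ = Fixed Costs / (Price - Variable Cost)
Contribution margin = $62 - $36 = $26/unit
BEQ = ceil($84488 / $26/unit) = ceil(3249.54) = 3250 units

3250 units


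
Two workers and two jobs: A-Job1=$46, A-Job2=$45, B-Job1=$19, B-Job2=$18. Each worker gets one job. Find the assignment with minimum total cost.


Option 1: A->1 + B->2 = $46 + $18 = $64
Option 2: A->2 + B->1 = $45 + $19 = $64
Min cost = min($64, $64) = $64

$64


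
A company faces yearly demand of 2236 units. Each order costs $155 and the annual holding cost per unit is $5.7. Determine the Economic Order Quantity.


Formula: EOQ = sqrt(2 * D * S / H)
Numerator: 2 * 2236 * 155 = 693160
2DS/H = 693160 / 5.7 = 121607.0
EOQ = sqrt(121607.0) = 348.7 units

348.7 units


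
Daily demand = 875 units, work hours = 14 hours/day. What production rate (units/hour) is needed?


Formula: Production Rate = Daily Demand / Available Hours
Rate = 875 units/day / 14 hours/day
Rate = 62.5 units/hour

62.5 units/hour


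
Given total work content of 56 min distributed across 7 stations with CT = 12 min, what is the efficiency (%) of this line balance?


Formula: Efficiency = Sum of Task Times / (N_stations * CT) * 100
Total station capacity = 7 stations * 12 min = 84 min
Efficiency = 56 / 84 * 100 = 66.7%

66.7%


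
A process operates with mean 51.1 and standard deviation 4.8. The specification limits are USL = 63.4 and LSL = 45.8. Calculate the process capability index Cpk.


Cpu = (63.4 - 51.1) / (3 * 4.8) = 0.85
Cpl = (51.1 - 45.8) / (3 * 4.8) = 0.37
Cpk = min(0.85, 0.37) = 0.37

0.37


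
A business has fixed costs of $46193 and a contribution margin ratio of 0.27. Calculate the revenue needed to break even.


Formula: BER = Fixed Costs / Contribution Margin Ratio
BER = $46193 / 0.27
BER = $171085.19 (to the nearest cent)

$171085.19


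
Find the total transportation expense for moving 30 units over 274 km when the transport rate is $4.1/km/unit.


TC = dist * cost * units = 274 * 4.1 * 30 = $33702.00

$33702.00


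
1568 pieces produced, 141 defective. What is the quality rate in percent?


Formula: Quality Rate = Good Pieces / Total Pieces * 100
Good pieces = 1568 - 141 = 1427
QR = 1427 / 1568 * 100 = 91.0%

91.0%


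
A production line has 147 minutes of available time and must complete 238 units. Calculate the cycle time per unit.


Formula: CT = Available Time / Number of Units
CT = 147 min / 238 units
CT = 0.62 min/unit

0.62 min/unit


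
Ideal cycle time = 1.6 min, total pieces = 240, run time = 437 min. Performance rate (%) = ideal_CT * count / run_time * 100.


Formula: Performance = (Ideal CT * Total Count) / Run Time * 100
Ideal output time = 1.6 * 240 = 384.0 min
Performance = 384.0 / 437 * 100 = 87.9%

87.9%


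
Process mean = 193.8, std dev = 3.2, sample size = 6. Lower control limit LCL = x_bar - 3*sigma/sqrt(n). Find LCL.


LCL = 193.8 - 3 * 3.2 / sqrt(6)

189.88


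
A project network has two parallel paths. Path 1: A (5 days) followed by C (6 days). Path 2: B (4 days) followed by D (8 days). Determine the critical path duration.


Path 1 = 5 + 6 = 11 days
Path 2 = 4 + 8 = 12 days
Duration = max(11, 12) = 12 days

12 days


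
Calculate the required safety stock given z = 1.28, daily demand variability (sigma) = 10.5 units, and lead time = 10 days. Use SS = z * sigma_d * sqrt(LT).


Formula: SS = z * sigma_d * sqrt(LT)
sqrt(LT) = sqrt(10) = 3.1623
SS = 1.28 * 10.5 * 3.1623
SS = 42.5 units

42.5 units


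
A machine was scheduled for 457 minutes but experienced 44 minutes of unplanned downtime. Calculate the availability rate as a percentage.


Formula: Availability = (Planned Time - Downtime) / Planned Time * 100
Uptime = 457 - 44 = 413 min
Availability = 413 / 457 * 100 = 90.4%

90.4%


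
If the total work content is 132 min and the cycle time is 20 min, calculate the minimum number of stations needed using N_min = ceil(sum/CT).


Formula: N_min = ceil(Sum of Task Times / Cycle Time)
N_min = ceil(132 min / 20 min) = ceil(6.6)
N_min = 7 stations

7


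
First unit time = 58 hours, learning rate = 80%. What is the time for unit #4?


Formula: T_n = T_1 * (learning_rate)^(log2(n)) where learning_rate = rate/100
Doublings = log2(4) = 2
T_n = 58 * 0.8^2
T_n = 58 * 0.64 = 37.1 hours

37.1 hours


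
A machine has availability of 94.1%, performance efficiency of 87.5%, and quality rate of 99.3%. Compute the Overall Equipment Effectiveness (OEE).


Formula: OEE = Availability * Performance * Quality / 10000
A * P = 94.1% * 87.5% / 100 = 82.34%
OEE = 82.34% * 99.3% / 100 = 81.8%

81.8%


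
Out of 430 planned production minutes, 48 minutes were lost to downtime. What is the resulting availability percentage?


Formula: Availability = (Planned Time - Downtime) / Planned Time * 100
Uptime = 430 - 48 = 382 min
Availability = 382 / 430 * 100 = 88.8%

88.8%


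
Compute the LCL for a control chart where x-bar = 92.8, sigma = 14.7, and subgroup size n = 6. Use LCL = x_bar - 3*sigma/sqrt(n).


LCL = 92.8 - 3 * 14.7 / sqrt(6)

74.8


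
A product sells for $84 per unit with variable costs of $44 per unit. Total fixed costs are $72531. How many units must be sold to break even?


Formula: BEQ = Fixed Costs / (Price - Variable Cost)
Contribution margin = $84 - $44 = $40/unit
BEQ = ceil($72531 / $40/unit) = ceil(1813.28) = 1814 units

1814 units


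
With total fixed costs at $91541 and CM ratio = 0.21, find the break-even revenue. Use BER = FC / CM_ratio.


Formula: BER = Fixed Costs / Contribution Margin Ratio
BER = $91541 / 0.21
BER = $435909.52 (to the nearest cent)

$435909.52


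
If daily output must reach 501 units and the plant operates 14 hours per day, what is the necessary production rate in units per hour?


Formula: Production Rate = Daily Demand / Available Hours
Rate = 501 units/day / 14 hours/day
Rate = 35.8 units/hour

35.8 units/hour


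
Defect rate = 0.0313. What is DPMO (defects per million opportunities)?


DPMO = defect_rate * 1000000 = 0.0313 * 1000000

31300


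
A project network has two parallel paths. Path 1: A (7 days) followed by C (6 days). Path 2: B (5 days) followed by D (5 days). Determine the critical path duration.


Path 1 = 7 + 6 = 13 days
Path 2 = 5 + 5 = 10 days
Duration = max(13, 10) = 13 days

13 days


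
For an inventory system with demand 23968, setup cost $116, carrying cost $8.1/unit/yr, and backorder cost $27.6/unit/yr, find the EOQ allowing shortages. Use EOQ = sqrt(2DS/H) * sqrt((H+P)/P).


Formula: EOQ* = sqrt(2DS/H) * sqrt((H+P)/P)
Base EOQ = sqrt(2*23968*116/8.1) = 828.55 units
Correction = sqrt((8.1+27.6)/27.6) = 1.13731
EOQ* = 828.55 * 1.13731 = 942.3 units

942.3 units


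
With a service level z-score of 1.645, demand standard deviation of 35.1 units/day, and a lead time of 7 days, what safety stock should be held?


Formula: SS = z * sigma_d * sqrt(LT)
sqrt(LT) = sqrt(7) = 2.6458
SS = 1.645 * 35.1 * 2.6458
SS = 152.8 units

152.8 units


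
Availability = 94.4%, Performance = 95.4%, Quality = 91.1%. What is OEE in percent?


Formula: OEE = Availability * Performance * Quality / 10000
A * P = 94.4% * 95.4% / 100 = 90.06%
OEE = 90.06% * 91.1% / 100 = 82.0%

82.0%


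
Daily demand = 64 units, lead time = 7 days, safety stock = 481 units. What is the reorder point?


Formula: ROP = (Daily Demand * Lead Time) + Safety Stock
Demand during lead time = 64 * 7 = 448 units
ROP = 448 + 481 = 929 units

929 units


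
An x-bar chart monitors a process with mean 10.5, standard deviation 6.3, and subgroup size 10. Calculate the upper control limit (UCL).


UCL = 10.5 + 3 * 6.3 / sqrt(10)

16.48


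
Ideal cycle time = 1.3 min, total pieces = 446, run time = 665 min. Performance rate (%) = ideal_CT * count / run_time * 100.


Formula: Performance = (Ideal CT * Total Count) / Run Time * 100
Ideal output time = 1.3 * 446 = 579.8 min
Performance = 579.8 / 665 * 100 = 87.2%

87.2%


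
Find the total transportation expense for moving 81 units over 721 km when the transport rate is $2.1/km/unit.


TC = dist * cost * units = 721 * 2.1 * 81 = $122642.10

$122642.10


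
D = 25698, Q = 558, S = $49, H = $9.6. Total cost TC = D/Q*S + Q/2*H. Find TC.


TC = 25698/558 * 49 + 558/2 * 9.6

$4935.03


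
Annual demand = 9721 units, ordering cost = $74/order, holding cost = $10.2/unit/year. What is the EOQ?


Formula: EOQ = sqrt(2 * D * S / H)
Numerator: 2 * 9721 * 74 = 1438708
2DS/H = 1438708 / 10.2 = 141049.8
EOQ = sqrt(141049.8) = 375.6 units

375.6 units


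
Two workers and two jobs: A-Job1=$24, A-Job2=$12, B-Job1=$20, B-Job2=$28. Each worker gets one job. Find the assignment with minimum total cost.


Option 1: A->1 + B->2 = $24 + $28 = $52
Option 2: A->2 + B->1 = $12 + $20 = $32
Min cost = min($52, $32) = $32

$32


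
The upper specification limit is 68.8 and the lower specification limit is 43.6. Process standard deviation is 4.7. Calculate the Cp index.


Cp = (68.8 - 43.6) / (6 * 4.7)

0.89


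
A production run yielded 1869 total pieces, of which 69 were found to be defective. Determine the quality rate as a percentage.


Formula: Quality Rate = Good Pieces / Total Pieces * 100
Good pieces = 1869 - 69 = 1800
QR = 1800 / 1869 * 100 = 96.3%

96.3%


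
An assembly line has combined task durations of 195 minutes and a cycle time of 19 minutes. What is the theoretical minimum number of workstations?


Formula: N_min = ceil(Sum of Task Times / Cycle Time)
N_min = ceil(195 min / 19 min) = ceil(10.2632)
N_min = 11 stations

11


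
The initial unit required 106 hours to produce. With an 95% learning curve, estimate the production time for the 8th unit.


Formula: T_n = T_1 * (learning_rate)^(log2(n)) where learning_rate = rate/100
Doublings = log2(8) = 3
T_n = 106 * 0.95^3
T_n = 106 * 0.8574 = 90.9 hours

90.9 hours


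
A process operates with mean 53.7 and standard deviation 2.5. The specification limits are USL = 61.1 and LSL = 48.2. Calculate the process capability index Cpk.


Cpu = (61.1 - 53.7) / (3 * 2.5) = 0.99
Cpl = (53.7 - 48.2) / (3 * 2.5) = 0.73
Cpk = min(0.99, 0.73) = 0.73

0.73


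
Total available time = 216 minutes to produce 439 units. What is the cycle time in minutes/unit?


Formula: CT = Available Time / Number of Units
CT = 216 min / 439 units
CT = 0.49 min/unit

0.49 min/unit


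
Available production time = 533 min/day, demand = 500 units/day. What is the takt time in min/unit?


Formula: Takt Time = Available Production Time / Customer Demand
Takt = 533 min/day / 500 units/day
Takt = 1.07 min/unit

1.07 min/unit


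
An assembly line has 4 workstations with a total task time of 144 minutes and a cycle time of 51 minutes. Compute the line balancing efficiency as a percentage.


Formula: Efficiency = Sum of Task Times / (N_stations * CT) * 100
Total station capacity = 4 stations * 51 min = 204 min
Efficiency = 144 / 204 * 100 = 70.6%

70.6%


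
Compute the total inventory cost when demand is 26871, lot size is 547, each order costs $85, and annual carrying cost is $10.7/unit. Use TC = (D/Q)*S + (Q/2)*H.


TC = 26871/547 * 85 + 547/2 * 10.7

$7102.02


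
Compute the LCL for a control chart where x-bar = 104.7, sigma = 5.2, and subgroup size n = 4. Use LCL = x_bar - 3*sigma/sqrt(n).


LCL = 104.7 - 3 * 5.2 / sqrt(4)

96.9


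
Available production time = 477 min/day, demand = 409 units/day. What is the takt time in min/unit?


Formula: Takt Time = Available Production Time / Customer Demand
Takt = 477 min/day / 409 units/day
Takt = 1.17 min/unit

1.17 min/unit


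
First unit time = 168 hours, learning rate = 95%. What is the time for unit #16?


Formula: T_n = T_1 * (learning_rate)^(log2(n)) where learning_rate = rate/100
Doublings = log2(16) = 4
T_n = 168 * 0.95^4
T_n = 168 * 0.8145 = 136.8 hours

136.8 hours


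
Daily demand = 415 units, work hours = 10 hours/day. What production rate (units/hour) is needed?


Formula: Production Rate = Daily Demand / Available Hours
Rate = 415 units/day / 10 hours/day
Rate = 41.5 units/hour

41.5 units/hour


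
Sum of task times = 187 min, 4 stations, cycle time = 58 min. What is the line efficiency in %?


Formula: Efficiency = Sum of Task Times / (N_stations * CT) * 100
Total station capacity = 4 stations * 58 min = 232 min
Efficiency = 187 / 232 * 100 = 80.6%

80.6%


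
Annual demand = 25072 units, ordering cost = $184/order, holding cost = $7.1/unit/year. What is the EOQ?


Formula: EOQ = sqrt(2 * D * S / H)
Numerator: 2 * 25072 * 184 = 9226496
2DS/H = 9226496 / 7.1 = 1299506.5
EOQ = sqrt(1299506.5) = 1140.0 units

1140.0 units


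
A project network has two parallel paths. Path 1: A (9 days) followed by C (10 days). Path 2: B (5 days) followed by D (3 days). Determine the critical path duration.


Path 1 = 9 + 10 = 19 days
Path 2 = 5 + 3 = 8 days
Duration = max(19, 8) = 19 days

19 days


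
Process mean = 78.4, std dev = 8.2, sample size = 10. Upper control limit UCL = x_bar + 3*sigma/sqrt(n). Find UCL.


UCL = 78.4 + 3 * 8.2 / sqrt(10)

86.18


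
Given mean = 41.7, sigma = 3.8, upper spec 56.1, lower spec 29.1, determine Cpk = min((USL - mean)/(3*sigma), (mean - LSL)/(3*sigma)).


Cpu = (56.1 - 41.7) / (3 * 3.8) = 1.26
Cpl = (41.7 - 29.1) / (3 * 3.8) = 1.11
Cpk = min(1.26, 1.11) = 1.11

1.11


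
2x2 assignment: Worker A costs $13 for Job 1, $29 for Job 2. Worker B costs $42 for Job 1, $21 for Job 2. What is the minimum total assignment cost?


Option 1: A->1 + B->2 = $13 + $21 = $34
Option 2: A->2 + B->1 = $29 + $42 = $71
Min cost = min($34, $71) = $34

$34


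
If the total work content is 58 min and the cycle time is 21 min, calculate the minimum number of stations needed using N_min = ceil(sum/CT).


Formula: N_min = ceil(Sum of Task Times / Cycle Time)
N_min = ceil(58 min / 21 min) = ceil(2.7619)
N_min = 3 stations

3


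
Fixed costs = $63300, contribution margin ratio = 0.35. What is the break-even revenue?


Formula: BER = Fixed Costs / Contribution Margin Ratio
BER = $63300 / 0.35
BER = $180857.14 (to the nearest cent)

$180857.14


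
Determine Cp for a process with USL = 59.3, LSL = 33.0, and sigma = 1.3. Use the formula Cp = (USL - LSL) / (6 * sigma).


Cp = (59.3 - 33.0) / (6 * 1.3)

3.37


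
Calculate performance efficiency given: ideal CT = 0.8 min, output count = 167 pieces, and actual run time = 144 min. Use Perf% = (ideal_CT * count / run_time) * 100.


Formula: Performance = (Ideal CT * Total Count) / Run Time * 100
Ideal output time = 0.8 * 167 = 133.6 min
Performance = 133.6 / 144 * 100 = 92.8%

92.8%


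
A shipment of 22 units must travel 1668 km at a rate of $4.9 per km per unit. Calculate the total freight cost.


TC = dist * cost * units = 1668 * 4.9 * 22 = $179810.40

$179810.40


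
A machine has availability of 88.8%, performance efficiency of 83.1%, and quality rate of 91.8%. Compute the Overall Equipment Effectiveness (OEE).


Formula: OEE = Availability * Performance * Quality / 10000
A * P = 88.8% * 83.1% / 100 = 73.79%
OEE = 73.79% * 91.8% / 100 = 67.7%

67.7%


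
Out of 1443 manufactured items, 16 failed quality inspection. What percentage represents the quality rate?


Formula: Quality Rate = Good Pieces / Total Pieces * 100
Good pieces = 1443 - 16 = 1427
QR = 1427 / 1443 * 100 = 98.9%

98.9%


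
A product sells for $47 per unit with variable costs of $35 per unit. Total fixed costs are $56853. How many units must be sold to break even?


Formula: BEQ = Fixed Costs / (Price - Variable Cost)
Contribution margin = $47 - $35 = $12/unit
BEQ = ceil($56853 / $12/unit) = ceil(4737.75) = 4738 units

4738 units


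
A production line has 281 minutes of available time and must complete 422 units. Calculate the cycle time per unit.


Formula: CT = Available Time / Number of Units
CT = 281 min / 422 units
CT = 0.67 min/unit

0.67 min/unit


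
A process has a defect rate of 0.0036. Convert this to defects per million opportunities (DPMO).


DPMO = defect_rate * 1000000 = 0.0036 * 1000000

3600


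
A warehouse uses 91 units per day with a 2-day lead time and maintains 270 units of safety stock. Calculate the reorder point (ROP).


Formula: ROP = (Daily Demand * Lead Time) + Safety Stock
Demand during lead time = 91 * 2 = 182 units
ROP = 182 + 270 = 452 units

452 units


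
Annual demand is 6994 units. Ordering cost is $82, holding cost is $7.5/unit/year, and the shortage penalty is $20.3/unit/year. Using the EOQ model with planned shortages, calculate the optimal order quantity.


Formula: EOQ* = sqrt(2DS/H) * sqrt((H+P)/P)
Base EOQ = sqrt(2*6994*82/7.5) = 391.07 units
Correction = sqrt((7.5+20.3)/20.3) = 1.17024
EOQ* = 391.07 * 1.17024 = 457.6 units

457.6 units


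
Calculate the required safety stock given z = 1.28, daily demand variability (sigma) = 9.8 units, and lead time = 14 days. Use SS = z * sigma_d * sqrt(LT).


Formula: SS = z * sigma_d * sqrt(LT)
sqrt(LT) = sqrt(14) = 3.7417
SS = 1.28 * 9.8 * 3.7417
SS = 46.9 units

46.9 units


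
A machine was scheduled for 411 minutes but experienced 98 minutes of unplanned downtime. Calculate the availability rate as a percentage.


Formula: Availability = (Planned Time - Downtime) / Planned Time * 100
Uptime = 411 - 98 = 313 min
Availability = 313 / 411 * 100 = 76.2%

76.2%


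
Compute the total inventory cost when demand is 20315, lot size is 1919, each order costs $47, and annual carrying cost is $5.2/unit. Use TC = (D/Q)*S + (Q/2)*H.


TC = 20315/1919 * 47 + 1919/2 * 5.2

$5486.95


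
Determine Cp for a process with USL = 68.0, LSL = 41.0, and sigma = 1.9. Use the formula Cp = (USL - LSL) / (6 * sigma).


Cp = (68.0 - 41.0) / (6 * 1.9)

2.37


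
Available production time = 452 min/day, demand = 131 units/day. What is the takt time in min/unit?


Formula: Takt Time = Available Production Time / Customer Demand
Takt = 452 min/day / 131 units/day
Takt = 3.45 min/unit

3.45 min/unit


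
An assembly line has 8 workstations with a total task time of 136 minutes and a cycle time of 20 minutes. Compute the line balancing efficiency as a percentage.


Formula: Efficiency = Sum of Task Times / (N_stations * CT) * 100
Total station capacity = 8 stations * 20 min = 160 min
Efficiency = 136 / 160 * 100 = 85.0%

85.0%


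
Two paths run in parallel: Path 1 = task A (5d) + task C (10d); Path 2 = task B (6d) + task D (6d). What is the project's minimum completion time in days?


Path 1 = 5 + 10 = 15 days
Path 2 = 6 + 6 = 12 days
Duration = max(15, 12) = 15 days

15 days


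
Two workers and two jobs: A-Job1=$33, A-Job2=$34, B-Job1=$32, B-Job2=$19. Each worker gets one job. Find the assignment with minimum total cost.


Option 1: A->1 + B->2 = $33 + $19 = $52
Option 2: A->2 + B->1 = $34 + $32 = $66
Min cost = min($52, $66) = $52

$52


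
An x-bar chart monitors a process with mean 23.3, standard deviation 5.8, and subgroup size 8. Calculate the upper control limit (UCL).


UCL = 23.3 + 3 * 5.8 / sqrt(8)

29.45


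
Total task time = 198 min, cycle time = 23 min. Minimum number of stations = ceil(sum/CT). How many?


Formula: N_min = ceil(Sum of Task Times / Cycle Time)
N_min = ceil(198 min / 23 min) = ceil(8.6087)
N_min = 9 stations

9


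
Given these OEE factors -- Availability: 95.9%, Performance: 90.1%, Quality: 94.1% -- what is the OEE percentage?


Formula: OEE = Availability * Performance * Quality / 10000
A * P = 95.9% * 90.1% / 100 = 86.41%
OEE = 86.41% * 94.1% / 100 = 81.3%

81.3%


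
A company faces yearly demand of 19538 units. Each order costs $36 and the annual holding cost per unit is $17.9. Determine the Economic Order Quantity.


Formula: EOQ = sqrt(2 * D * S / H)
Numerator: 2 * 19538 * 36 = 1406736
2DS/H = 1406736 / 17.9 = 78588.6
EOQ = sqrt(78588.6) = 280.3 units

280.3 units


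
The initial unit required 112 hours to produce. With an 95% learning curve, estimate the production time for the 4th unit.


Formula: T_n = T_1 * (learning_rate)^(log2(n)) where learning_rate = rate/100
Doublings = log2(4) = 2
T_n = 112 * 0.95^2
T_n = 112 * 0.9025 = 101.1 hours

101.1 hours


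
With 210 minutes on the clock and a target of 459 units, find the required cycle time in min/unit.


Formula: CT = Available Time / Number of Units
CT = 210 min / 459 units
CT = 0.46 min/unit

0.46 min/unit


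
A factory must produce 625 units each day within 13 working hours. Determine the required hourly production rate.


Formula: Production Rate = Daily Demand / Available Hours
Rate = 625 units/day / 13 hours/day
Rate = 48.1 units/hour

48.1 units/hour


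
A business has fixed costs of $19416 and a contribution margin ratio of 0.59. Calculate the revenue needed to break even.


Formula: BER = Fixed Costs / Contribution Margin Ratio
BER = $19416 / 0.59
BER = $32908.47 (to the nearest cent)

$32908.47


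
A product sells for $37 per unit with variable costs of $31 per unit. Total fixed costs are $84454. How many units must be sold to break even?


Formula: BEQ = Fixed Costs / (Price - Variable Cost)
Contribution margin = $37 - $31 = $6/unit
BEQ = ceil($84454 / $6/unit) = ceil(14075.67) = 14076 units

14076 units


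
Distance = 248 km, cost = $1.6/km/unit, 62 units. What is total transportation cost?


TC = dist * cost * units = 248 * 1.6 * 62 = $24601.60

$24601.60


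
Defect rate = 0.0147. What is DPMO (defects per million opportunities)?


DPMO = defect_rate * 1000000 = 0.0147 * 1000000

14700


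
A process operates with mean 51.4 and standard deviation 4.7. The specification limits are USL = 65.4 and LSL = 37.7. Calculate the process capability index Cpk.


Cpu = (65.4 - 51.4) / (3 * 4.7) = 0.99
Cpl = (51.4 - 37.7) / (3 * 4.7) = 0.97
Cpk = min(0.99, 0.97) = 0.97

0.97


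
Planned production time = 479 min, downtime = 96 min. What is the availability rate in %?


Formula: Availability = (Planned Time - Downtime) / Planned Time * 100
Uptime = 479 - 96 = 383 min
Availability = 383 / 479 * 100 = 80.0%

80.0%


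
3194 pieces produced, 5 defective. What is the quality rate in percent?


Formula: Quality Rate = Good Pieces / Total Pieces * 100
Good pieces = 3194 - 5 = 3189
QR = 3189 / 3194 * 100 = 99.8%

99.8%


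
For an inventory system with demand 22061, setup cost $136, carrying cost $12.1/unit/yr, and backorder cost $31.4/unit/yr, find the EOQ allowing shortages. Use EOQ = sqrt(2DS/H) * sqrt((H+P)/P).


Formula: EOQ* = sqrt(2DS/H) * sqrt((H+P)/P)
Base EOQ = sqrt(2*22061*136/12.1) = 704.21 units
Correction = sqrt((12.1+31.4)/31.4) = 1.17701
EOQ* = 704.21 * 1.17701 = 828.9 units

828.9 units


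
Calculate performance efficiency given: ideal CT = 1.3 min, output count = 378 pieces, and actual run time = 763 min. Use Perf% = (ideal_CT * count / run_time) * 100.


Formula: Performance = (Ideal CT * Total Count) / Run Time * 100
Ideal output time = 1.3 * 378 = 491.4 min
Performance = 491.4 / 763 * 100 = 64.4%

64.4%


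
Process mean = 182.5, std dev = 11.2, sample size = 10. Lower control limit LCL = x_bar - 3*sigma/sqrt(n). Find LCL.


LCL = 182.5 - 3 * 11.2 / sqrt(10)

171.87


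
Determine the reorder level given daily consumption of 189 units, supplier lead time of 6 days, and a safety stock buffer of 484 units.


Formula: ROP = (Daily Demand * Lead Time) + Safety Stock
Demand during lead time = 189 * 6 = 1134 units
ROP = 1134 + 484 = 1618 units

1618 units


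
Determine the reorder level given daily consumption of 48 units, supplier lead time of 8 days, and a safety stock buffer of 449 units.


Formula: ROP = (Daily Demand * Lead Time) + Safety Stock
Demand during lead time = 48 * 8 = 384 units
ROP = 384 + 449 = 833 units

833 units


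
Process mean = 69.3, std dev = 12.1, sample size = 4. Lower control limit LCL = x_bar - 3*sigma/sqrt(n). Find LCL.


LCL = 69.3 - 3 * 12.1 / sqrt(4)

51.15


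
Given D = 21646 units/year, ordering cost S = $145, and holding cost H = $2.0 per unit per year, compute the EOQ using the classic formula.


Formula: EOQ = sqrt(2 * D * S / H)
Numerator: 2 * 21646 * 145 = 6277340
2DS/H = 6277340 / 2.0 = 3138670.0
EOQ = sqrt(3138670.0) = 1771.6 units

1771.6 units


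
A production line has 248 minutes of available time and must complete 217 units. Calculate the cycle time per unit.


Formula: CT = Available Time / Number of Units
CT = 248 min / 217 units
CT = 1.14 min/unit

1.14 min/unit


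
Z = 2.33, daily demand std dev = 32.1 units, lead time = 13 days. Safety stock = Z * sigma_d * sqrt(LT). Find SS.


Formula: SS = z * sigma_d * sqrt(LT)
sqrt(LT) = sqrt(13) = 3.6056
SS = 2.33 * 32.1 * 3.6056
SS = 269.7 units

269.7 units


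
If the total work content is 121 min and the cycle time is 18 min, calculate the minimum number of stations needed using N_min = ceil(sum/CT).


Formula: N_min = ceil(Sum of Task Times / Cycle Time)
N_min = ceil(121 min / 18 min) = ceil(6.7222)
N_min = 7 stations

7


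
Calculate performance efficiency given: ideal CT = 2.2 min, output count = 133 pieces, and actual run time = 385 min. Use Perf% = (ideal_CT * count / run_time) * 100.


Formula: Performance = (Ideal CT * Total Count) / Run Time * 100
Ideal output time = 2.2 * 133 = 292.6 min
Performance = 292.6 / 385 * 100 = 76.0%

76.0%


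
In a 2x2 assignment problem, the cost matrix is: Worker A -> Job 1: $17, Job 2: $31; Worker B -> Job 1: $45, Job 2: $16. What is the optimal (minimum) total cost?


Option 1: A->1 + B->2 = $17 + $16 = $33
Option 2: A->2 + B->1 = $31 + $45 = $76
Min cost = min($33, $76) = $33

$33


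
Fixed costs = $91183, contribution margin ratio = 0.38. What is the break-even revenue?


Formula: BER = Fixed Costs / Contribution Margin Ratio
BER = $91183 / 0.38
BER = $239955.26 (to the nearest cent)

$239955.26


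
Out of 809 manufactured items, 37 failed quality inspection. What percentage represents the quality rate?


Formula: Quality Rate = Good Pieces / Total Pieces * 100
Good pieces = 809 - 37 = 772
QR = 772 / 809 * 100 = 95.4%

95.4%


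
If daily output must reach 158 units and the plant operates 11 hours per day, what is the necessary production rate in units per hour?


Formula: Production Rate = Daily Demand / Available Hours
Rate = 158 units/day / 11 hours/day
Rate = 14.4 units/hour

14.4 units/hour


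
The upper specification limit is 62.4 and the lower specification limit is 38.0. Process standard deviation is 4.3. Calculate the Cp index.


Cp = (62.4 - 38.0) / (6 * 4.3)

0.95


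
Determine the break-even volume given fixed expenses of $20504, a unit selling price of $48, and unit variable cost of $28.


Formula: BEQ = Fixed Costs / (Price - Variable Cost)
Contribution margin = $48 - $28 = $20/unit
BEQ = ceil($20504 / $20/unit) = ceil(1025.2) = 1026 units

1026 units


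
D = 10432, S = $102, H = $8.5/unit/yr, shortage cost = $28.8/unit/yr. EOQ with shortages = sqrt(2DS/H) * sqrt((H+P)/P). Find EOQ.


Formula: EOQ* = sqrt(2DS/H) * sqrt((H+P)/P)
Base EOQ = sqrt(2*10432*102/8.5) = 500.37 units
Correction = sqrt((8.5+28.8)/28.8) = 1.13804
EOQ* = 500.37 * 1.13804 = 569.4 units

569.4 units


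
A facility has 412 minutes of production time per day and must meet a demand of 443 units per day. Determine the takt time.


Formula: Takt Time = Available Production Time / Customer Demand
Takt = 412 min/day / 443 units/day
Takt = 0.93 min/unit

0.93 min/unit


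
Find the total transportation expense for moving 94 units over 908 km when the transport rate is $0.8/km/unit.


TC = dist * cost * units = 908 * 0.8 * 94 = $68281.60

$68281.60


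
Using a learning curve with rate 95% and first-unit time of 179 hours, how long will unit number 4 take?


Formula: T_n = T_1 * (learning_rate)^(log2(n)) where learning_rate = rate/100
Doublings = log2(4) = 2
T_n = 179 * 0.95^2
T_n = 179 * 0.9025 = 161.5 hours

161.5 hours


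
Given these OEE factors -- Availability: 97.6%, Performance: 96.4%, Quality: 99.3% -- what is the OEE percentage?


Formula: OEE = Availability * Performance * Quality / 10000
A * P = 97.6% * 96.4% / 100 = 94.09%
OEE = 94.09% * 99.3% / 100 = 93.4%

93.4%


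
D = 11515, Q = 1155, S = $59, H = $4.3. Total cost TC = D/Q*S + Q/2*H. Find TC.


TC = 11515/1155 * 59 + 1155/2 * 4.3

$3071.46


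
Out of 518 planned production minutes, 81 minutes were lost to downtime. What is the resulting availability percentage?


Formula: Availability = (Planned Time - Downtime) / Planned Time * 100
Uptime = 518 - 81 = 437 min
Availability = 437 / 518 * 100 = 84.4%

84.4%


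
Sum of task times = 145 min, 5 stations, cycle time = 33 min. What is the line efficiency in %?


Formula: Efficiency = Sum of Task Times / (N_stations * CT) * 100
Total station capacity = 5 stations * 33 min = 165 min
Efficiency = 145 / 165 * 100 = 87.9%

87.9%


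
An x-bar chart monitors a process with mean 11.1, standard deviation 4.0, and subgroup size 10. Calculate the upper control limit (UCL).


UCL = 11.1 + 3 * 4.0 / sqrt(10)

14.89


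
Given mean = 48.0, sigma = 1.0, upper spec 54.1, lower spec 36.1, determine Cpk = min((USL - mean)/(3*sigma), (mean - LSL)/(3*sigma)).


Cpu = (54.1 - 48.0) / (3 * 1.0) = 2.03
Cpl = (48.0 - 36.1) / (3 * 1.0) = 3.97
Cpk = min(2.03, 3.97) = 2.03

2.03


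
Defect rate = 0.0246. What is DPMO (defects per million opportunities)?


DPMO = defect_rate * 1000000 = 0.0246 * 1000000

24600


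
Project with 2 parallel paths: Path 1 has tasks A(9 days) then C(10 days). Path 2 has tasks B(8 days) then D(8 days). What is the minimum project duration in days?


Path 1 = 9 + 10 = 19 days
Path 2 = 8 + 8 = 16 days
Duration = max(19, 16) = 19 days

19 days


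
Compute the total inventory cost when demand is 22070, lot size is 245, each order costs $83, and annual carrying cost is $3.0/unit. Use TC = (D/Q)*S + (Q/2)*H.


TC = 22070/245 * 83 + 245/2 * 3.0

$7844.28


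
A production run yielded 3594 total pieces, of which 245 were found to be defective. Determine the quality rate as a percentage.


Formula: Quality Rate = Good Pieces / Total Pieces * 100
Good pieces = 3594 - 245 = 3349
QR = 3349 / 3594 * 100 = 93.2%

93.2%


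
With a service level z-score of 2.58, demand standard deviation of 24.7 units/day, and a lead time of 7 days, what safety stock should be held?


Formula: SS = z * sigma_d * sqrt(LT)
sqrt(LT) = sqrt(7) = 2.6458
SS = 2.58 * 24.7 * 2.6458
SS = 168.6 units

168.6 units


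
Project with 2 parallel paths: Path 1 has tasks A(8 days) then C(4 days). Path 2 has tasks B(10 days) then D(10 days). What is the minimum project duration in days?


Path 1 = 8 + 4 = 12 days
Path 2 = 10 + 10 = 20 days
Duration = max(12, 20) = 20 days

20 days


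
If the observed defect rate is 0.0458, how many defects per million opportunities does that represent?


DPMO = defect_rate * 1000000 = 0.0458 * 1000000

45800


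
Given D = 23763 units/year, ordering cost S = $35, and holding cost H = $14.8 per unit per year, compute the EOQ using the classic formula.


Formula: EOQ = sqrt(2 * D * S / H)
Numerator: 2 * 23763 * 35 = 1663410
2DS/H = 1663410 / 14.8 = 112392.6
EOQ = sqrt(112392.6) = 335.3 units

335.3 units


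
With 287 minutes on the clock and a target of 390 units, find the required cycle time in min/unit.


Formula: CT = Available Time / Number of Units
CT = 287 min / 390 units
CT = 0.74 min/unit

0.74 min/unit


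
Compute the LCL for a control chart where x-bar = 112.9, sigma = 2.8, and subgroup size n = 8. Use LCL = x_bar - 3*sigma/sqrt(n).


LCL = 112.9 - 3 * 2.8 / sqrt(8)

109.93


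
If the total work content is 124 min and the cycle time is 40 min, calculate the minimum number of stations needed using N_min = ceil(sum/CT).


Formula: N_min = ceil(Sum of Task Times / Cycle Time)
N_min = ceil(124 min / 40 min) = ceil(3.1)
N_min = 4 stations

4


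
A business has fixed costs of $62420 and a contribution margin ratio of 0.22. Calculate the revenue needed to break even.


Formula: BER = Fixed Costs / Contribution Margin Ratio
BER = $62420 / 0.22
BER = $283727.27 (to the nearest cent)

$283727.27


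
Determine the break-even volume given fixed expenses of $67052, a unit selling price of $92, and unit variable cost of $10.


Formula: BEQ = Fixed Costs / (Price - Variable Cost)
Contribution margin = $92 - $10 = $82/unit
BEQ = ceil($67052 / $82/unit) = ceil(817.71) = 818 units

818 units


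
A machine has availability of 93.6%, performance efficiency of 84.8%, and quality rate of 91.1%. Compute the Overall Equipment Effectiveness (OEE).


Formula: OEE = Availability * Performance * Quality / 10000
A * P = 93.6% * 84.8% / 100 = 79.37%
OEE = 79.37% * 91.1% / 100 = 72.3%

72.3%


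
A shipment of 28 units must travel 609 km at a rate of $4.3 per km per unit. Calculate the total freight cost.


TC = dist * cost * units = 609 * 4.3 * 28 = $73323.60

$73323.60


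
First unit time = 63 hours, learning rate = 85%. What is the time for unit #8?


Formula: T_n = T_1 * (learning_rate)^(log2(n)) where learning_rate = rate/100
Doublings = log2(8) = 3
T_n = 63 * 0.85^3
T_n = 63 * 0.6141 = 38.7 hours

38.7 hours
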